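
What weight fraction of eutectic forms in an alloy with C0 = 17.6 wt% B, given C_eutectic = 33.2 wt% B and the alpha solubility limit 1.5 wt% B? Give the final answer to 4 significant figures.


f_primary = (C_e - C0) / (C_e - C_alpha_max)
f_primary = (33.2 - 17.6) / (33.2 - 1.5)
f_primary = 0.492114
f_eutectic = 1 - 0.492114 = 0.5079


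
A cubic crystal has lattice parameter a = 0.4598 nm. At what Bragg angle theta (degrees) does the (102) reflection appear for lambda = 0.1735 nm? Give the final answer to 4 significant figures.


d = a / sqrt(h^2+k^2+l^2)
d = 0.4598 / sqrt(5) = 0.205629 nm
lambda = 2*d*sin(theta)  =>  sin(theta) = lambda / (2*d)
sin(theta) = 0.1735 / (2 * 0.205629) = 0.421877
theta = 24.95 deg


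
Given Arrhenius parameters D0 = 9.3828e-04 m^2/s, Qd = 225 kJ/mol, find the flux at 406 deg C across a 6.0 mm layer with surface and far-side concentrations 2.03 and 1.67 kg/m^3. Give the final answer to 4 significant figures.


Step 1: D = D0 * exp(-Qd/(R*T))
T = 406 + 273.15 = 679.15 K
D = 9.3828e-04 * exp(-225e3 / (8.314 * 679.15)) = 4.6404e-21 m^2/s
Step 2: J = D * (C1 - C2) / dx
J = 4.6404e-21 * (2.03 - 1.67) / 6e-03
J = 2.784e-19 kg/(m^2*s)


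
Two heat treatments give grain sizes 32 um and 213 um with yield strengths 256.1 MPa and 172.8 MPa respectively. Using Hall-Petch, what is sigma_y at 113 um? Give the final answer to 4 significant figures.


sigma_y = sigma0 + k / sqrt(d)
1/sqrt(d1) = 1/sqrt(3.2e-05) = 176.777;  1/sqrt(d2) = 68.5189
k = (sigma1 - sigma2) / (1/sqrt(d1) - 1/sqrt(d2)) = (256.1 - 172.8) / (176.777 - 68.5189) = 0.769459 MPa*m^0.5
sigma0 = sigma1 - k/sqrt(d1) = 256.1 - 0.769459*176.777 = 120.078 MPa
sigma_y(d3) = 120.078 + 0.769459 / sqrt(1.13e-04) = 192.5 MPa


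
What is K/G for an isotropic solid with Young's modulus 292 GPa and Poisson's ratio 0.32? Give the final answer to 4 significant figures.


G = E / (2*(1+nu))
G = 292 / (2*(1+0.32)) = 110.606 GPa
K = E / (3*(1-2*nu))
K = 292 / (3*(1-2*0.32)) = 270.37 GPa
K/G = 270.37 / 110.606 = 2.444


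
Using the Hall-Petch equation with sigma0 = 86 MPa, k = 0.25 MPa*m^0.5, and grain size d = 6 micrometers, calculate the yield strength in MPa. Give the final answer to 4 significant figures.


sigma_y = sigma0 + k / sqrt(d)
d = 6 um = 6e-06 m
sigma_y = 86 + 0.25 / sqrt(6e-06)
sigma_y = 188.1 MPa


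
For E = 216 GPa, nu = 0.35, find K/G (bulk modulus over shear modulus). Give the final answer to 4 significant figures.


G = E / (2*(1+nu))
G = 216 / (2*(1+0.35)) = 80 GPa
K = E / (3*(1-2*nu))
K = 216 / (3*(1-2*0.35)) = 240 GPa
K/G = 240 / 80 = 3


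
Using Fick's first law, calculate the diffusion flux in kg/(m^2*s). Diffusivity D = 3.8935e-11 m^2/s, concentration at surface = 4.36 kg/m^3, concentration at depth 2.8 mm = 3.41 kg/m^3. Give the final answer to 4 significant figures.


J = -D * (dC/dx) = D * (C1 - C2) / dx
J = 3.8935e-11 * (4.36 - 3.41) / 2.8e-03
J = 1.321e-08 kg/(m^2*s)


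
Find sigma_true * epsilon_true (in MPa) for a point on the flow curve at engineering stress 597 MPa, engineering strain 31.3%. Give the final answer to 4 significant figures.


sigma_true = sigma_eng * (1 + epsilon_eng)
sigma_true = 597 * (1 + 0.313) = 783.861 MPa
epsilon_true = ln(1 + epsilon_eng)
epsilon_true = ln(1 + 0.313) = 0.272315
sigma_true * epsilon_true = 783.861 * 0.272315 = 213.5 MPa


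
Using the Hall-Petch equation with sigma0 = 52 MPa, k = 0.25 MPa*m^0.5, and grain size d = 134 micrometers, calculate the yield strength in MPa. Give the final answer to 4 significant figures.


sigma_y = sigma0 + k / sqrt(d)
d = 134 um = 1.34e-04 m
sigma_y = 52 + 0.25 / sqrt(1.34e-04)
sigma_y = 73.6 MPa


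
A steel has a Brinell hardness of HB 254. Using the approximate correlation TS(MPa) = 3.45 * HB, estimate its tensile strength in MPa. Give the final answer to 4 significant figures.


TS (MPa) = 3.45 * HB
TS = 3.45 * 254
TS = 876.3 MPa


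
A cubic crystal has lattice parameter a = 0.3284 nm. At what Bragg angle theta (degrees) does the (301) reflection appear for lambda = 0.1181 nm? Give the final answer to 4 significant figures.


d = a / sqrt(h^2+k^2+l^2)
d = 0.3284 / sqrt(10) = 0.103849 nm
lambda = 2*d*sin(theta)  =>  sin(theta) = lambda / (2*d)
sin(theta) = 0.1181 / (2 * 0.103849) = 0.568613
theta = 34.65 deg


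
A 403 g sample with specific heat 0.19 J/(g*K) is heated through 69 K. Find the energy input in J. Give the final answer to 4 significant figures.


Q = m * cp * dT
Q = 403 * 0.19 * 69
Q = 5283 J


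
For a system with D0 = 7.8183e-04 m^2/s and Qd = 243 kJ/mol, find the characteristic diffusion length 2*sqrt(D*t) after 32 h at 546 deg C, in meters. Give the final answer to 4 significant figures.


Step 1: D = D0 * exp(-Qd/(R*T))
T = 819.15 K
D = 7.8183e-04 * exp(-243e3 / (8.314 * 819.15)) = 2.49575e-19 m^2/s
Step 2: L = 2*sqrt(D*t)
t = 32 h = 115200 s
L = 2*sqrt(2.49575e-19 * 115200) = 3.391e-07 m


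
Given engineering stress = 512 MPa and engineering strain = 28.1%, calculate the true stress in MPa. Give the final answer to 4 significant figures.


sigma_true = sigma_eng * (1 + epsilon_eng)
sigma_true = 512 * (1 + 0.281)
sigma_true = 655.9 MPa


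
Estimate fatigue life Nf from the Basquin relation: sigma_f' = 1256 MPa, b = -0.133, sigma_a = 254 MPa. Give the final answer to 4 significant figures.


sigma_a = sigma_f' * (2*Nf)^b
2*Nf = (sigma_a / sigma_f')^(1/b)
2*Nf = (254 / 1256)^(1/-0.133)
2*Nf = 165660
Nf = 82830 cycles


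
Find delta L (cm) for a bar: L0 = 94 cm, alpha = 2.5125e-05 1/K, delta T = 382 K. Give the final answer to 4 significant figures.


dL = L0 * alpha * dT
dL = 94 * 2.5125e-05 * 382
dL = 0.9022 cm


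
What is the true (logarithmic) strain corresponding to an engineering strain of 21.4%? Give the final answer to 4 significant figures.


epsilon_true = ln(1 + epsilon_eng)
epsilon_true = ln(1 + 0.214)
epsilon_true = 0.1939


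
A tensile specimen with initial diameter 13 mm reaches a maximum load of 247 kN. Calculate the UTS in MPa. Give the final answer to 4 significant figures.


A0 = pi*(d/2)^2 = pi*(13/2)^2 = 132.732 mm^2
UTS = F_max / A0 = 247*1000 / 132.732
UTS = 1861 MPa


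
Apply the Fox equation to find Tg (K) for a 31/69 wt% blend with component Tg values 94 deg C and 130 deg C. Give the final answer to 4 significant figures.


1/Tg = w1/Tg1 + w2/Tg2 (in Kelvin)
Tg1 = 367.15 K, Tg2 = 403.15 K
1/Tg = 0.31/367.15 + 0.69/403.15
Tg = 391.3 K


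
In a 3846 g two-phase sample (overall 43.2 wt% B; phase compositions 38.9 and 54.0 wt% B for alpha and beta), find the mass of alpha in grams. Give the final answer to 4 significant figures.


f_alpha = (C_beta - C0) / (C_beta - C_alpha)
f_alpha = (54.0 - 43.2) / (54.0 - 38.9) = 0.715232
m_alpha = f_alpha * m_total = 0.715232 * 3846 = 2751 g


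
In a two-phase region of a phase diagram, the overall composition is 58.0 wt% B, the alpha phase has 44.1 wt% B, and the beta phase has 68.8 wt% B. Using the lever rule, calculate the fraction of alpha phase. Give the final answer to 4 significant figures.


f_alpha = (C_beta - C0) / (C_beta - C_alpha)
f_alpha = (68.8 - 58.0) / (68.8 - 44.1)
f_alpha = 0.4372


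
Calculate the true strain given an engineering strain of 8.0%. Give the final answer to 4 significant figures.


epsilon_true = ln(1 + epsilon_eng)
epsilon_true = ln(1 + 0.08)
epsilon_true = 0.07696


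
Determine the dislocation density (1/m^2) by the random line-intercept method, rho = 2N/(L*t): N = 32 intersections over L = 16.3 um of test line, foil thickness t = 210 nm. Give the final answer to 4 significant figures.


rho = 2N / (L * t)
L = 16.3 um = 1.63e-05 m, t = 210 nm = 2.1e-07 m
rho = 2 * 32 / (1.63e-05 * 2.1e-07)
rho = 1.87e+13 1/m^2


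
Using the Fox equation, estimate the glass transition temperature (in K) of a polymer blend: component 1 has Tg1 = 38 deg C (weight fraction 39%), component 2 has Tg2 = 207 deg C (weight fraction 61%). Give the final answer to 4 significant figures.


1/Tg = w1/Tg1 + w2/Tg2 (in Kelvin)
Tg1 = 311.15 K, Tg2 = 480.15 K
1/Tg = 0.39/311.15 + 0.61/480.15
Tg = 396.2 K


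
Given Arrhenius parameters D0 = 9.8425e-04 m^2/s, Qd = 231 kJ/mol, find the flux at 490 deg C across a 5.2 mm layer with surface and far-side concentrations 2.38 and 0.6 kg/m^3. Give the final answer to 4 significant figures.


Step 1: D = D0 * exp(-Qd/(R*T))
T = 490 + 273.15 = 763.15 K
D = 9.8425e-04 * exp(-231e3 / (8.314 * 763.15)) = 1.51875e-19 m^2/s
Step 2: J = D * (C1 - C2) / dx
J = 1.51875e-19 * (2.38 - 0.6) / 5.2e-03
J = 5.199e-17 kg/(m^2*s)


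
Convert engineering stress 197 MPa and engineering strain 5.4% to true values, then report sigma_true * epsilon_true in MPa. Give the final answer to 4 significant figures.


sigma_true = sigma_eng * (1 + epsilon_eng)
sigma_true = 197 * (1 + 0.054) = 207.638 MPa
epsilon_true = ln(1 + epsilon_eng)
epsilon_true = ln(1 + 0.054) = 0.0525925
sigma_true * epsilon_true = 207.638 * 0.0525925 = 10.92 MPa


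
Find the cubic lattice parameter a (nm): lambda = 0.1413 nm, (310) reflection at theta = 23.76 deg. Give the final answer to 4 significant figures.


d = lambda / (2*sin(theta))
d = 0.1413 / (2*sin(23.76 deg))
d = 0.175351 nm
a = d * sqrt(h^2+k^2+l^2) = 0.175351 * sqrt(10)
a = 0.5545 nm


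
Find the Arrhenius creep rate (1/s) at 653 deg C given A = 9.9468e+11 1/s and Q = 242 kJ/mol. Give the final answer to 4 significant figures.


rate = A * exp(-Q / (R*T))
T = 653 + 273.15 = 926.15 K
rate = 9.9468e+11 * exp(-242e3 / (8.314 * 926.15))
rate = 0.02231 1/s


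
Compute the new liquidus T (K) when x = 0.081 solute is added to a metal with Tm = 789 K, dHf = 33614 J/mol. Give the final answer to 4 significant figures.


dT = R*Tm^2*x / dHf
dT = 8.314 * 789^2 * 0.081 / 33614
dT = 12.4718 K
T_new = 789 - 12.4718 = 776.5 K


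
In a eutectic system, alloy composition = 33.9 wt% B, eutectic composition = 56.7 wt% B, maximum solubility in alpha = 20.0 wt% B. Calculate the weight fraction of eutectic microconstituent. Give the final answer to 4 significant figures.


f_primary = (C_e - C0) / (C_e - C_alpha_max)
f_primary = (56.7 - 33.9) / (56.7 - 20.0)
f_primary = 0.621253
f_eutectic = 1 - 0.621253 = 0.3787


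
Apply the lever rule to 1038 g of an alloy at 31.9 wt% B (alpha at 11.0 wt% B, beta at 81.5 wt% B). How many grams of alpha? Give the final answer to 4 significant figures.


f_alpha = (C_beta - C0) / (C_beta - C_alpha)
f_alpha = (81.5 - 31.9) / (81.5 - 11.0) = 0.703546
m_alpha = f_alpha * m_total = 0.703546 * 1038 = 730.3 g


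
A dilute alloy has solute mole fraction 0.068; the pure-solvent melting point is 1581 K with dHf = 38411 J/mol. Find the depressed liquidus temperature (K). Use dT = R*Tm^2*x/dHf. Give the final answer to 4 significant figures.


dT = R*Tm^2*x / dHf
dT = 8.314 * 1581^2 * 0.068 / 38411
dT = 36.7898 K
T_new = 1581 - 36.7898 = 1544 K


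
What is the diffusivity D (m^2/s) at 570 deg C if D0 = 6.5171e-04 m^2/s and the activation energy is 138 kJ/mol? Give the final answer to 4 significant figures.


D = D0 * exp(-Qd / (R*T))
T = 843.15 K
D = 6.5171e-04 * exp(-138e3 / (8.314 * 843.15))
D = 1.838e-12 m^2/s


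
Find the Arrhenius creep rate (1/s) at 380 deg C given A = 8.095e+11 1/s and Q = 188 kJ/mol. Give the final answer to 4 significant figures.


rate = A * exp(-Q / (R*T))
T = 380 + 273.15 = 653.15 K
rate = 8.095e+11 * exp(-188e3 / (8.314 * 653.15))
rate = 7.459e-04 1/s


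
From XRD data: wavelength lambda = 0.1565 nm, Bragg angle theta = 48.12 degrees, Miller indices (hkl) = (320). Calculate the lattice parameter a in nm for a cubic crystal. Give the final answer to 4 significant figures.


d = lambda / (2*sin(theta))
d = 0.1565 / (2*sin(48.12 deg))
d = 0.105098 nm
a = d * sqrt(h^2+k^2+l^2) = 0.105098 * sqrt(13)
a = 0.3789 nm


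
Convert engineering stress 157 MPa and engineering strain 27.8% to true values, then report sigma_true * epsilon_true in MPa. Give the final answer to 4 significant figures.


sigma_true = sigma_eng * (1 + epsilon_eng)
sigma_true = 157 * (1 + 0.278) = 200.646 MPa
epsilon_true = ln(1 + epsilon_eng)
epsilon_true = ln(1 + 0.278) = 0.245296
sigma_true * epsilon_true = 200.646 * 0.245296 = 49.22 MPa


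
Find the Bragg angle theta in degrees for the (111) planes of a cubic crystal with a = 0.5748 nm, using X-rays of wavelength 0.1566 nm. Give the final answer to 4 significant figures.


d = a / sqrt(h^2+k^2+l^2)
d = 0.5748 / sqrt(3) = 0.331861 nm
lambda = 2*d*sin(theta)  =>  sin(theta) = lambda / (2*d)
sin(theta) = 0.1566 / (2 * 0.331861) = 0.235942
theta = 13.65 deg


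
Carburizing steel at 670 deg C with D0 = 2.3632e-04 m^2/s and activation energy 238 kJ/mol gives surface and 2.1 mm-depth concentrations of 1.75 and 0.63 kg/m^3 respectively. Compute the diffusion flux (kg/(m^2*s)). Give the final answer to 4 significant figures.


Step 1: D = D0 * exp(-Qd/(R*T))
T = 670 + 273.15 = 943.15 K
D = 2.3632e-04 * exp(-238e3 / (8.314 * 943.15)) = 1.55535e-17 m^2/s
Step 2: J = D * (C1 - C2) / dx
J = 1.55535e-17 * (1.75 - 0.63) / 2.1e-03
J = 8.295e-15 kg/(m^2*s)


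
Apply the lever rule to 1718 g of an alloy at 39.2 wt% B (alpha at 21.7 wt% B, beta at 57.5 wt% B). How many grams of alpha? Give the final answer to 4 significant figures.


f_alpha = (C_beta - C0) / (C_beta - C_alpha)
f_alpha = (57.5 - 39.2) / (57.5 - 21.7) = 0.511173
m_alpha = f_alpha * m_total = 0.511173 * 1718 = 878.2 g


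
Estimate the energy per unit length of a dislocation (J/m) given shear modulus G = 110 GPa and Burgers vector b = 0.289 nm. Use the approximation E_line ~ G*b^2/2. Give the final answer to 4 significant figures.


E = G*b^2/2
b = 0.289 nm = 2.89e-10 m
G = 110 GPa = 1.1e+11 Pa
E = 0.5 * 1.1e+11 * (2.89e-10)^2
E = 4.594e-09 J/m


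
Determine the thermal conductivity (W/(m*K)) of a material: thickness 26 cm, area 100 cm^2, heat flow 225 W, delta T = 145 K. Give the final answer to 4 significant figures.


k = Q*L / (A*dT)
L = 0.26 m, A = 0.01 m^2
k = 225 * 0.26 / (0.01 * 145)
k = 40.34 W/(m*K)


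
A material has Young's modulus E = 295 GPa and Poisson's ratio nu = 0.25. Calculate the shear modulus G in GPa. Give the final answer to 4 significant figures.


G = E / (2*(1+nu))
G = 295 / (2*(1+0.25))
G = 118 GPa


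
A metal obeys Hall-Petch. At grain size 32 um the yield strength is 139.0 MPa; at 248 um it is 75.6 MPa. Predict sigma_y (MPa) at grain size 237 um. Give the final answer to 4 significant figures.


sigma_y = sigma0 + k / sqrt(d)
1/sqrt(d1) = 1/sqrt(3.2e-05) = 176.777;  1/sqrt(d2) = 63.5001
k = (sigma1 - sigma2) / (1/sqrt(d1) - 1/sqrt(d2)) = (139.0 - 75.6) / (176.777 - 63.5001) = 0.559692 MPa*m^0.5
sigma0 = sigma1 - k/sqrt(d1) = 139.0 - 0.559692*176.777 = 40.0595 MPa
sigma_y(d3) = 40.0595 + 0.559692 / sqrt(2.37e-04) = 76.42 MPa


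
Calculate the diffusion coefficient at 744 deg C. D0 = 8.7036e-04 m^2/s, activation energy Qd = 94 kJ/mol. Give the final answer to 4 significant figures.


D = D0 * exp(-Qd / (R*T))
T = 1017.15 K
D = 8.7036e-04 * exp(-94e3 / (8.314 * 1017.15))
D = 1.295e-08 m^2/s


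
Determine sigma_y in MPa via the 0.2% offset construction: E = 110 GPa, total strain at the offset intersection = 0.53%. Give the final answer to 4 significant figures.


Offset strain = 0.002
Elastic strain at yield = total_strain - offset = 5.3e-03 - 0.002 = 3.3e-03
sigma_y = E * elastic_strain = 110000 * 3.3e-03
sigma_y = 363 MPa


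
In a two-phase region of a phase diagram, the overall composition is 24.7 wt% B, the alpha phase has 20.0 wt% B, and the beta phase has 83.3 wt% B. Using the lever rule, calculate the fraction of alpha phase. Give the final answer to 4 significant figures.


f_alpha = (C_beta - C0) / (C_beta - C_alpha)
f_alpha = (83.3 - 24.7) / (83.3 - 20.0)
f_alpha = 0.9258


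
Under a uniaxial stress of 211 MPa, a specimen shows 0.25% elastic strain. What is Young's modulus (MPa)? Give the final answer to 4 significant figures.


E = sigma / epsilon
epsilon = 0.25% = 2.5e-03
E = 211 / 2.5e-03
E = 84400 MPa


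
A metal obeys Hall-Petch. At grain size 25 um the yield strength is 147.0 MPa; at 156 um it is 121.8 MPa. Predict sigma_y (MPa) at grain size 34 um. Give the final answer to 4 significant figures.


sigma_y = sigma0 + k / sqrt(d)
1/sqrt(d1) = 1/sqrt(2.5e-05) = 200;  1/sqrt(d2) = 80.0641
k = (sigma1 - sigma2) / (1/sqrt(d1) - 1/sqrt(d2)) = (147.0 - 121.8) / (200 - 80.0641) = 0.210112 MPa*m^0.5
sigma0 = sigma1 - k/sqrt(d1) = 147.0 - 0.210112*200 = 104.978 MPa
sigma_y(d3) = 104.978 + 0.210112 / sqrt(3.4e-05) = 141 MPa


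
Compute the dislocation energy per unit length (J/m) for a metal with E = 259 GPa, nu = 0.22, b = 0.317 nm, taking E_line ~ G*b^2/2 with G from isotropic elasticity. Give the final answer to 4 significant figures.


Step 1: G = E / (2*(1+nu))
G = 259 / (2*(1+0.22)) = 106.148 GPa = 1.06148e+11 Pa
Step 2: E_line = G*b^2/2
b = 0.317 nm = 3.17e-10 m
E_line = 0.5 * 1.06148e+11 * (3.17e-10)^2 = 5.333e-09 J/m


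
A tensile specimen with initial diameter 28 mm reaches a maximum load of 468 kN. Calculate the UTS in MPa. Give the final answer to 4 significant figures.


A0 = pi*(d/2)^2 = pi*(28/2)^2 = 615.752 mm^2
UTS = F_max / A0 = 468*1000 / 615.752
UTS = 760 MPa


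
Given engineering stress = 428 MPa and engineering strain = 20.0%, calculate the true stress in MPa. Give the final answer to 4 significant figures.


sigma_true = sigma_eng * (1 + epsilon_eng)
sigma_true = 428 * (1 + 0.2)
sigma_true = 513.6 MPa


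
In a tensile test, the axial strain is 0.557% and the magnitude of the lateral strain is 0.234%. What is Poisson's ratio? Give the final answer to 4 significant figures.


nu = -epsilon_lat / epsilon_axial
Lateral strain is contraction (negative), so using magnitudes:
nu = 0.234 / 0.557
nu = 0.4201


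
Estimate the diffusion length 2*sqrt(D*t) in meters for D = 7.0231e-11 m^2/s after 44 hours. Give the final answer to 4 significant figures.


t = 44 hr = 158400 s
Diffusion length = 2*sqrt(D*t)
= 2*sqrt(7.0231e-11 * 158400)
= 6.671e-03 m


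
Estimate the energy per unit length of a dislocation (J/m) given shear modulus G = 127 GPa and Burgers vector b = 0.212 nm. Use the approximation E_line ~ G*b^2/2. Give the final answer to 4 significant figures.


E = G*b^2/2
b = 0.212 nm = 2.12e-10 m
G = 127 GPa = 1.27e+11 Pa
E = 0.5 * 1.27e+11 * (2.12e-10)^2
E = 2.854e-09 J/m


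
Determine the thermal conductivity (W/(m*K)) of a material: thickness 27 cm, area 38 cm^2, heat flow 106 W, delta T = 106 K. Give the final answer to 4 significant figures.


k = Q*L / (A*dT)
L = 0.27 m, A = 3.8e-03 m^2
k = 106 * 0.27 / (3.8e-03 * 106)
k = 71.05 W/(m*K)


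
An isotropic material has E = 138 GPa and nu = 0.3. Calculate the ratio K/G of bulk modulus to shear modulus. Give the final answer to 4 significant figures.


G = E / (2*(1+nu))
G = 138 / (2*(1+0.3)) = 53.0769 GPa
K = E / (3*(1-2*nu))
K = 138 / (3*(1-2*0.3)) = 115 GPa
K/G = 115 / 53.0769 = 2.167


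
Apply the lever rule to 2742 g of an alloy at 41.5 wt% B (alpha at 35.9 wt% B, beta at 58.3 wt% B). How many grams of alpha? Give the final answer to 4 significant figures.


f_alpha = (C_beta - C0) / (C_beta - C_alpha)
f_alpha = (58.3 - 41.5) / (58.3 - 35.9) = 0.75
m_alpha = f_alpha * m_total = 0.75 * 2742 = 2057 g


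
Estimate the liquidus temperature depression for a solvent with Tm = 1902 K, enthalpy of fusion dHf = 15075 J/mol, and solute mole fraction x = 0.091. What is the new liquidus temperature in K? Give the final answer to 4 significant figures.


dT = R*Tm^2*x / dHf
dT = 8.314 * 1902^2 * 0.091 / 15075
dT = 181.558 K
T_new = 1902 - 181.558 = 1720 K


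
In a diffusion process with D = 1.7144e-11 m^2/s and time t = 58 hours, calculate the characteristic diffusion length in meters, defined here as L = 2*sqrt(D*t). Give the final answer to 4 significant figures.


t = 58 hr = 208800 s
Diffusion length = 2*sqrt(D*t)
= 2*sqrt(1.7144e-11 * 208800)
= 3.784e-03 m


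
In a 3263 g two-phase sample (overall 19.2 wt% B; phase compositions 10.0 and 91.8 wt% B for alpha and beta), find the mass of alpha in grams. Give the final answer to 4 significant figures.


f_alpha = (C_beta - C0) / (C_beta - C_alpha)
f_alpha = (91.8 - 19.2) / (91.8 - 10.0) = 0.887531
m_alpha = f_alpha * m_total = 0.887531 * 3263 = 2896 g


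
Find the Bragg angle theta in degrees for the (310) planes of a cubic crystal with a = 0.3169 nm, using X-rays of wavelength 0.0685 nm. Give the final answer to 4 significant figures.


d = a / sqrt(h^2+k^2+l^2)
d = 0.3169 / sqrt(10) = 0.100213 nm
lambda = 2*d*sin(theta)  =>  sin(theta) = lambda / (2*d)
sin(theta) = 0.0685 / (2 * 0.100213) = 0.341773
theta = 19.98 deg


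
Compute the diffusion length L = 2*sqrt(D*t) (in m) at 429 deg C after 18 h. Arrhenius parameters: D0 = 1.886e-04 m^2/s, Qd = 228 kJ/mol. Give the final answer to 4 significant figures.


Step 1: D = D0 * exp(-Qd/(R*T))
T = 702.15 K
D = 1.886e-04 * exp(-228e3 / (8.314 * 702.15)) = 2.05805e-21 m^2/s
Step 2: L = 2*sqrt(D*t)
t = 18 h = 64800 s
L = 2*sqrt(2.05805e-21 * 64800) = 2.31e-08 m


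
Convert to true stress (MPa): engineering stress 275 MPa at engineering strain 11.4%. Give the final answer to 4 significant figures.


sigma_true = sigma_eng * (1 + epsilon_eng)
sigma_true = 275 * (1 + 0.114)
sigma_true = 306.4 MPa


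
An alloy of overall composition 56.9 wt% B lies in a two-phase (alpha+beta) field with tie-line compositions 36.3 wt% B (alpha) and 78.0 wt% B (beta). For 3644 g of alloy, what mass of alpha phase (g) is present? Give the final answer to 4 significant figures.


f_alpha = (C_beta - C0) / (C_beta - C_alpha)
f_alpha = (78.0 - 56.9) / (78.0 - 36.3) = 0.505995
m_alpha = f_alpha * m_total = 0.505995 * 3644 = 1844 g


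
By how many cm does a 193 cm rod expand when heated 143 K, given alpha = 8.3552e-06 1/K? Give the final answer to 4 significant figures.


dL = L0 * alpha * dT
dL = 193 * 8.3552e-06 * 143
dL = 0.2306 cm


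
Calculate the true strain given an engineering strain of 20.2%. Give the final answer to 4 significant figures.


epsilon_true = ln(1 + epsilon_eng)
epsilon_true = ln(1 + 0.202)
epsilon_true = 0.184


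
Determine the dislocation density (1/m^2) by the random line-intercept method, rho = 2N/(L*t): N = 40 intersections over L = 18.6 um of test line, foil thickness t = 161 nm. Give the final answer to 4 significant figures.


rho = 2N / (L * t)
L = 18.6 um = 1.86e-05 m, t = 161 nm = 1.61e-07 m
rho = 2 * 40 / (1.86e-05 * 1.61e-07)
rho = 2.671e+13 1/m^2


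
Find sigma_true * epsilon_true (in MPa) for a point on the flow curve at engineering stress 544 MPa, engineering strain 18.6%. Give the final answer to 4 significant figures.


sigma_true = sigma_eng * (1 + epsilon_eng)
sigma_true = 544 * (1 + 0.186) = 645.184 MPa
epsilon_true = ln(1 + epsilon_eng)
epsilon_true = ln(1 + 0.186) = 0.170586
sigma_true * epsilon_true = 645.184 * 0.170586 = 110.1 MPa


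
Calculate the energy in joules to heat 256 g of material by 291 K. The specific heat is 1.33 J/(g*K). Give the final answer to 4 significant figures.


Q = m * cp * dT
Q = 256 * 1.33 * 291
Q = 99080 J


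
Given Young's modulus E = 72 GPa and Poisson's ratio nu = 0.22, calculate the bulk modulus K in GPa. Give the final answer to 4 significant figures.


K = E / (3*(1-2*nu))
K = 72 / (3*(1-2*0.22))
K = 42.86 GPa


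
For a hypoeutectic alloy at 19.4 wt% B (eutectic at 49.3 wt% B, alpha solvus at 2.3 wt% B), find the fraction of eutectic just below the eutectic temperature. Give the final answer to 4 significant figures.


f_primary = (C_e - C0) / (C_e - C_alpha_max)
f_primary = (49.3 - 19.4) / (49.3 - 2.3)
f_primary = 0.63617
f_eutectic = 1 - 0.63617 = 0.3638


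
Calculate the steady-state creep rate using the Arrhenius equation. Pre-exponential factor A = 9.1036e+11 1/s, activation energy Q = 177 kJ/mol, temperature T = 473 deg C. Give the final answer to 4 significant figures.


rate = A * exp(-Q / (R*T))
T = 473 + 273.15 = 746.15 K
rate = 9.1036e+11 * exp(-177e3 / (8.314 * 746.15))
rate = 0.3696 1/s


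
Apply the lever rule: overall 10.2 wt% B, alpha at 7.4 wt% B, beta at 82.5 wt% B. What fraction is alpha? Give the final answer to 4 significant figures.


f_alpha = (C_beta - C0) / (C_beta - C_alpha)
f_alpha = (82.5 - 10.2) / (82.5 - 7.4)
f_alpha = 0.9627


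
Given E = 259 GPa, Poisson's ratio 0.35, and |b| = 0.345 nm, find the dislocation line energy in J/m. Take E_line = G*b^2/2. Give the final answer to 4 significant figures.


Step 1: G = E / (2*(1+nu))
G = 259 / (2*(1+0.35)) = 95.9259 GPa = 9.59259e+10 Pa
Step 2: E_line = G*b^2/2
b = 0.345 nm = 3.45e-10 m
E_line = 0.5 * 9.59259e+10 * (3.45e-10)^2 = 5.709e-09 J/m


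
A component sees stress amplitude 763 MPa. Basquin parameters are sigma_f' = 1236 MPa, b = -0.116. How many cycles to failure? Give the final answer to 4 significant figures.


sigma_a = sigma_f' * (2*Nf)^b
2*Nf = (sigma_a / sigma_f')^(1/b)
2*Nf = (763 / 1236)^(1/-0.116)
2*Nf = 63.9709
Nf = 31.99 cycles


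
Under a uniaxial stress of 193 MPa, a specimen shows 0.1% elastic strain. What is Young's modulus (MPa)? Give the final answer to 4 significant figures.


E = sigma / epsilon
epsilon = 0.1% = 1e-03
E = 193 / 1e-03
E = 193000 MPa


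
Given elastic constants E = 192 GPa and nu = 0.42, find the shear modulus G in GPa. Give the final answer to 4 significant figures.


G = E / (2*(1+nu))
G = 192 / (2*(1+0.42))
G = 67.61 GPa


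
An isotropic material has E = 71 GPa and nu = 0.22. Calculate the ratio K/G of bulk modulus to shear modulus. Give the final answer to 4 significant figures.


G = E / (2*(1+nu))
G = 71 / (2*(1+0.22)) = 29.0984 GPa
K = E / (3*(1-2*nu))
K = 71 / (3*(1-2*0.22)) = 42.2619 GPa
K/G = 42.2619 / 29.0984 = 1.452


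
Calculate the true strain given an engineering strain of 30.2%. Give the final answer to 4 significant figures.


epsilon_true = ln(1 + epsilon_eng)
epsilon_true = ln(1 + 0.302)
epsilon_true = 0.2639


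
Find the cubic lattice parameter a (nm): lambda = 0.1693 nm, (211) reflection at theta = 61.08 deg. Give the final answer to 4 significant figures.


d = lambda / (2*sin(theta))
d = 0.1693 / (2*sin(61.08 deg))
d = 0.0967102 nm
a = d * sqrt(h^2+k^2+l^2) = 0.0967102 * sqrt(6)
a = 0.2369 nm


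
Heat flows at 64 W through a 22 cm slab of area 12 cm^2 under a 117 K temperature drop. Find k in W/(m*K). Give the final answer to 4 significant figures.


k = Q*L / (A*dT)
L = 0.22 m, A = 1.2e-03 m^2
k = 64 * 0.22 / (1.2e-03 * 117)
k = 100.3 W/(m*K)


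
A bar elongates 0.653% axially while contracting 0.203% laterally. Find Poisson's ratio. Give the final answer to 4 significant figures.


nu = -epsilon_lat / epsilon_axial
Lateral strain is contraction (negative), so using magnitudes:
nu = 0.203 / 0.653
nu = 0.3109


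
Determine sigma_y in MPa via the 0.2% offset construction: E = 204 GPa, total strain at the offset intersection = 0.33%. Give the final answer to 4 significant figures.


Offset strain = 0.002
Elastic strain at yield = total_strain - offset = 3.3e-03 - 0.002 = 1.3e-03
sigma_y = E * elastic_strain = 204000 * 1.3e-03
sigma_y = 265.2 MPa


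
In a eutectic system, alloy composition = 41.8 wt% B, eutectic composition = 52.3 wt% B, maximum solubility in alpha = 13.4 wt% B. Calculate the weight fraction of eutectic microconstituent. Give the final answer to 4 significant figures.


f_primary = (C_e - C0) / (C_e - C_alpha_max)
f_primary = (52.3 - 41.8) / (52.3 - 13.4)
f_primary = 0.269923
f_eutectic = 1 - 0.269923 = 0.7301


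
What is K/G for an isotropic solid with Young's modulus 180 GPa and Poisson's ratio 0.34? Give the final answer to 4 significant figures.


G = E / (2*(1+nu))
G = 180 / (2*(1+0.34)) = 67.1642 GPa
K = E / (3*(1-2*nu))
K = 180 / (3*(1-2*0.34)) = 187.5 GPa
K/G = 187.5 / 67.1642 = 2.792


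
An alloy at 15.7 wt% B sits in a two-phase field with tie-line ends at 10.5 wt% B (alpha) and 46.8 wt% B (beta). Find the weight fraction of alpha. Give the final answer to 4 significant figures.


f_alpha = (C_beta - C0) / (C_beta - C_alpha)
f_alpha = (46.8 - 15.7) / (46.8 - 10.5)
f_alpha = 0.8567


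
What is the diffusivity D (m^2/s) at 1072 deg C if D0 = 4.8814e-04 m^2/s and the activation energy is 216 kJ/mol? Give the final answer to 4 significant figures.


D = D0 * exp(-Qd / (R*T))
T = 1345.15 K
D = 4.8814e-04 * exp(-216e3 / (8.314 * 1345.15))
D = 1.998e-12 m^2/s


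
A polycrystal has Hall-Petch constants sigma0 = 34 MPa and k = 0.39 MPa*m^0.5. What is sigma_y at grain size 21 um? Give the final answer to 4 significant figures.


sigma_y = sigma0 + k / sqrt(d)
d = 21 um = 2.1e-05 m
sigma_y = 34 + 0.39 / sqrt(2.1e-05)
sigma_y = 119.1 MPa


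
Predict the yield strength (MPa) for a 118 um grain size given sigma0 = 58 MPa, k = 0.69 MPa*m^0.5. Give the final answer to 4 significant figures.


sigma_y = sigma0 + k / sqrt(d)
d = 118 um = 1.18e-04 m
sigma_y = 58 + 0.69 / sqrt(1.18e-04)
sigma_y = 121.5 MPa


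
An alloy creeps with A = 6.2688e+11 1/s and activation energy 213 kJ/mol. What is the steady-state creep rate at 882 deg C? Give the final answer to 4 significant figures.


rate = A * exp(-Q / (R*T))
T = 882 + 273.15 = 1155.15 K
rate = 6.2688e+11 * exp(-213e3 / (8.314 * 1155.15))
rate = 146.3 1/s


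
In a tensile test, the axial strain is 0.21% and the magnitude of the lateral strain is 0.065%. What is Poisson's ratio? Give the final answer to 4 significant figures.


nu = -epsilon_lat / epsilon_axial
Lateral strain is contraction (negative), so using magnitudes:
nu = 0.065 / 0.21
nu = 0.3095


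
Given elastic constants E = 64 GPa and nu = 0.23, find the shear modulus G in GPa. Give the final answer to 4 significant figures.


G = E / (2*(1+nu))
G = 64 / (2*(1+0.23))
G = 26.02 GPa


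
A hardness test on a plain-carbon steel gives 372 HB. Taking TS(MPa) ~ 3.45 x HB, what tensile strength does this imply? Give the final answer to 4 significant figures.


TS (MPa) = 3.45 * HB
TS = 3.45 * 372
TS = 1283 MPa


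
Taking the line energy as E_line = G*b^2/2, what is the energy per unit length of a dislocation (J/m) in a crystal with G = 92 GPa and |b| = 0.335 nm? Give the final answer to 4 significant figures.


E = G*b^2/2
b = 0.335 nm = 3.35e-10 m
G = 92 GPa = 9.2e+10 Pa
E = 0.5 * 9.2e+10 * (3.35e-10)^2
E = 5.162e-09 J/m


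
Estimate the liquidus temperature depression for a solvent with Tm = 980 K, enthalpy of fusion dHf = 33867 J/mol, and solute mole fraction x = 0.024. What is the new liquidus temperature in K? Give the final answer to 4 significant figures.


dT = R*Tm^2*x / dHf
dT = 8.314 * 980^2 * 0.024 / 33867
dT = 5.65844 K
T_new = 980 - 5.65844 = 974.3 K


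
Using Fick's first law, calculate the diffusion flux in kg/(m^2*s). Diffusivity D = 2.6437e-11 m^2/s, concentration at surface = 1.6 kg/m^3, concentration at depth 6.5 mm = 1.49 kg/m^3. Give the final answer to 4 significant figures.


J = -D * (dC/dx) = D * (C1 - C2) / dx
J = 2.6437e-11 * (1.6 - 1.49) / 6.5e-03
J = 4.474e-10 kg/(m^2*s)


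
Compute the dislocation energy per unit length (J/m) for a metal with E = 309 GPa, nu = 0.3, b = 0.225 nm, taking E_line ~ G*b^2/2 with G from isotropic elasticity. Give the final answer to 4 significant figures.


Step 1: G = E / (2*(1+nu))
G = 309 / (2*(1+0.3)) = 118.846 GPa = 1.18846e+11 Pa
Step 2: E_line = G*b^2/2
b = 0.225 nm = 2.25e-10 m
E_line = 0.5 * 1.18846e+11 * (2.25e-10)^2 = 3.008e-09 J/m


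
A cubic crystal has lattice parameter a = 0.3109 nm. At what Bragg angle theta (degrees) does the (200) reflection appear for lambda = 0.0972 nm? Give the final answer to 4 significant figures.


d = a / sqrt(h^2+k^2+l^2)
d = 0.3109 / sqrt(4) = 0.15545 nm
lambda = 2*d*sin(theta)  =>  sin(theta) = lambda / (2*d)
sin(theta) = 0.0972 / (2 * 0.15545) = 0.312641
theta = 18.22 deg


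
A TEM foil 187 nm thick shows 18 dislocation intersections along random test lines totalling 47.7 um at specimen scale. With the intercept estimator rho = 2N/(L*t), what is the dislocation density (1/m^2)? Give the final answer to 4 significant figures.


rho = 2N / (L * t)
L = 47.7 um = 4.77e-05 m, t = 187 nm = 1.87e-07 m
rho = 2 * 18 / (4.77e-05 * 1.87e-07)
rho = 4.036e+12 1/m^2


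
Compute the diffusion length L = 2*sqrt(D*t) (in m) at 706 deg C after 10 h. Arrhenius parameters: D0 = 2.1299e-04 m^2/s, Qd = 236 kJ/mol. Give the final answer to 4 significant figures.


Step 1: D = D0 * exp(-Qd/(R*T))
T = 979.15 K
D = 2.1299e-04 * exp(-236e3 / (8.314 * 979.15)) = 5.47054e-17 m^2/s
Step 2: L = 2*sqrt(D*t)
t = 10 h = 36000 s
L = 2*sqrt(5.47054e-17 * 36000) = 2.807e-06 m


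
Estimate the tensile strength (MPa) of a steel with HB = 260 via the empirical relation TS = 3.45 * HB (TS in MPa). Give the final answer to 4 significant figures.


TS (MPa) = 3.45 * HB
TS = 3.45 * 260
TS = 897 MPa


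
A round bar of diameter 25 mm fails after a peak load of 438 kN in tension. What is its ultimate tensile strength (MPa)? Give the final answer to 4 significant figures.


A0 = pi*(d/2)^2 = pi*(25/2)^2 = 490.874 mm^2
UTS = F_max / A0 = 438*1000 / 490.874
UTS = 892.3 MPa


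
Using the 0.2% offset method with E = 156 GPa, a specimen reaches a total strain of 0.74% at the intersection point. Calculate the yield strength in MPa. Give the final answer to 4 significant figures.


Offset strain = 0.002
Elastic strain at yield = total_strain - offset = 7.4e-03 - 0.002 = 5.4e-03
sigma_y = E * elastic_strain = 156000 * 5.4e-03
sigma_y = 842.4 MPa


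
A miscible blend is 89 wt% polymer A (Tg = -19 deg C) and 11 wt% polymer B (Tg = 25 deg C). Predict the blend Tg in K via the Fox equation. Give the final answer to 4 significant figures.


1/Tg = w1/Tg1 + w2/Tg2 (in Kelvin)
Tg1 = 254.15 K, Tg2 = 298.15 K
1/Tg = 0.89/254.15 + 0.11/298.15
Tg = 258.3 K


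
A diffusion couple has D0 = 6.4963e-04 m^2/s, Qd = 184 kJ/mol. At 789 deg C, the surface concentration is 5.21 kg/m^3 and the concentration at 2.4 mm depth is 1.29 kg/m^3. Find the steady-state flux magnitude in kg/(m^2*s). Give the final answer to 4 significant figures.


Step 1: D = D0 * exp(-Qd/(R*T))
T = 789 + 273.15 = 1062.15 K
D = 6.4963e-04 * exp(-184e3 / (8.314 * 1062.15)) = 5.8016e-13 m^2/s
Step 2: J = D * (C1 - C2) / dx
J = 5.8016e-13 * (5.21 - 1.29) / 2.4e-03
J = 9.476e-10 kg/(m^2*s)


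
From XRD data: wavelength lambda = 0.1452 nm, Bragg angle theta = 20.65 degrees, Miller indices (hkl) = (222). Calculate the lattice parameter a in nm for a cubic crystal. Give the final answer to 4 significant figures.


d = lambda / (2*sin(theta))
d = 0.1452 / (2*sin(20.65 deg))
d = 0.205865 nm
a = d * sqrt(h^2+k^2+l^2) = 0.205865 * sqrt(12)
a = 0.7131 nm


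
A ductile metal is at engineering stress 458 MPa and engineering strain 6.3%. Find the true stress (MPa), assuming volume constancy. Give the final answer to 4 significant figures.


sigma_true = sigma_eng * (1 + epsilon_eng)
sigma_true = 458 * (1 + 0.063)
sigma_true = 486.9 MPa


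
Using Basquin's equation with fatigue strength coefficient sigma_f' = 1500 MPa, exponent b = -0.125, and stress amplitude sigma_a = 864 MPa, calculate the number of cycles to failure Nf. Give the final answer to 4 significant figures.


sigma_a = sigma_f' * (2*Nf)^b
2*Nf = (sigma_a / sigma_f')^(1/b)
2*Nf = (864 / 1500)^(1/-0.125)
2*Nf = 82.5316
Nf = 41.27 cycles


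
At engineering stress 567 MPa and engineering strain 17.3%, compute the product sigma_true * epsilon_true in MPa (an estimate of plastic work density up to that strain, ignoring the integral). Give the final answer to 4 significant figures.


sigma_true = sigma_eng * (1 + epsilon_eng)
sigma_true = 567 * (1 + 0.173) = 665.091 MPa
epsilon_true = ln(1 + epsilon_eng)
epsilon_true = ln(1 + 0.173) = 0.159565
sigma_true * epsilon_true = 665.091 * 0.159565 = 106.1 MPa


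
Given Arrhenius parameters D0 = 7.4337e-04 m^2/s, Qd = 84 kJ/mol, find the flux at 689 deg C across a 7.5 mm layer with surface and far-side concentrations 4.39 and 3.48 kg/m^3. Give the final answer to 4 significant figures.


Step 1: D = D0 * exp(-Qd/(R*T))
T = 689 + 273.15 = 962.15 K
D = 7.4337e-04 * exp(-84e3 / (8.314 * 962.15)) = 2.04514e-08 m^2/s
Step 2: J = D * (C1 - C2) / dx
J = 2.04514e-08 * (4.39 - 3.48) / 7.5e-03
J = 2.481e-06 kg/(m^2*s)


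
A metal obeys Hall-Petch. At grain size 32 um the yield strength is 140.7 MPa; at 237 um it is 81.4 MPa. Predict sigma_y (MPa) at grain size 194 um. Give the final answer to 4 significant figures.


sigma_y = sigma0 + k / sqrt(d)
1/sqrt(d1) = 1/sqrt(3.2e-05) = 176.777;  1/sqrt(d2) = 64.957
k = (sigma1 - sigma2) / (1/sqrt(d1) - 1/sqrt(d2)) = (140.7 - 81.4) / (176.777 - 64.957) = 0.530318 MPa*m^0.5
sigma0 = sigma1 - k/sqrt(d1) = 140.7 - 0.530318*176.777 = 46.9521 MPa
sigma_y(d3) = 46.9521 + 0.530318 / sqrt(1.94e-04) = 85.03 MPa


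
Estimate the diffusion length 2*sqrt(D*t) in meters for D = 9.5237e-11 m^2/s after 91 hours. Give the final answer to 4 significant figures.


t = 91 hr = 327600 s
Diffusion length = 2*sqrt(D*t)
= 2*sqrt(9.5237e-11 * 327600)
= 0.01117 m


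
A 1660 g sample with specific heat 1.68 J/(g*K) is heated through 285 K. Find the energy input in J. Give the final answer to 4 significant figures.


Q = m * cp * dT
Q = 1660 * 1.68 * 285
Q = 794800 J


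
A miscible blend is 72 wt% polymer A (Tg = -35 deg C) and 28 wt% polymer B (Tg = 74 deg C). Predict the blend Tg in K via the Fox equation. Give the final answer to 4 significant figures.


1/Tg = w1/Tg1 + w2/Tg2 (in Kelvin)
Tg1 = 238.15 K, Tg2 = 347.15 K
1/Tg = 0.72/238.15 + 0.28/347.15
Tg = 261.1 K


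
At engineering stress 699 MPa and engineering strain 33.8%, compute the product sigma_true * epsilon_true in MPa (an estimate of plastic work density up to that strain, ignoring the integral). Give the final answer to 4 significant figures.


sigma_true = sigma_eng * (1 + epsilon_eng)
sigma_true = 699 * (1 + 0.338) = 935.262 MPa
epsilon_true = ln(1 + epsilon_eng)
epsilon_true = ln(1 + 0.338) = 0.291176
sigma_true * epsilon_true = 935.262 * 0.291176 = 272.3 MPa


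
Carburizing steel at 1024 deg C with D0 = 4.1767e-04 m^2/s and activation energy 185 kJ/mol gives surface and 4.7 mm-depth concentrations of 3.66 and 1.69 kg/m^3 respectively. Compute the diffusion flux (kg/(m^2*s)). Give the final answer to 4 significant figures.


Step 1: D = D0 * exp(-Qd/(R*T))
T = 1024 + 273.15 = 1297.15 K
D = 4.1767e-04 * exp(-185e3 / (8.314 * 1297.15)) = 1.48198e-11 m^2/s
Step 2: J = D * (C1 - C2) / dx
J = 1.48198e-11 * (3.66 - 1.69) / 4.7e-03
J = 6.212e-09 kg/(m^2*s)


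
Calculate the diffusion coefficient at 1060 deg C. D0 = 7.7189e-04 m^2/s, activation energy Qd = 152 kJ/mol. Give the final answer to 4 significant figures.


D = D0 * exp(-Qd / (R*T))
T = 1333.15 K
D = 7.7189e-04 * exp(-152e3 / (8.314 * 1333.15))
D = 8.546e-10 m^2/s


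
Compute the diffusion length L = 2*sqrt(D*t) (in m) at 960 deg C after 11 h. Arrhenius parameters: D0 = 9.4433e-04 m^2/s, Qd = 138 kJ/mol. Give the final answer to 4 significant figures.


Step 1: D = D0 * exp(-Qd/(R*T))
T = 1233.15 K
D = 9.4433e-04 * exp(-138e3 / (8.314 * 1233.15)) = 1.34713e-09 m^2/s
Step 2: L = 2*sqrt(D*t)
t = 11 h = 39600 s
L = 2*sqrt(1.34713e-09 * 39600) = 0.01461 m


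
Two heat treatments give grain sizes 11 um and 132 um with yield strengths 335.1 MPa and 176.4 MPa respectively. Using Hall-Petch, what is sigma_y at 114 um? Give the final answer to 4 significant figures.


sigma_y = sigma0 + k / sqrt(d)
1/sqrt(d1) = 1/sqrt(1.1e-05) = 301.511;  1/sqrt(d2) = 87.0388
k = (sigma1 - sigma2) / (1/sqrt(d1) - 1/sqrt(d2)) = (335.1 - 176.4) / (301.511 - 87.0388) = 0.739955 MPa*m^0.5
sigma0 = sigma1 - k/sqrt(d1) = 335.1 - 0.739955*301.511 = 111.995 MPa
sigma_y(d3) = 111.995 + 0.739955 / sqrt(1.14e-04) = 181.3 MPa
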